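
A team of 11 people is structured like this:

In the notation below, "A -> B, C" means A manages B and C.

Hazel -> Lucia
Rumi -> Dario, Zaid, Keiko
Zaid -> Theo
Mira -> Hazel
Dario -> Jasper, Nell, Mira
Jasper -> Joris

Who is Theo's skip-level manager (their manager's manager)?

Theo reports to Zaid, and Zaid reports to Rumi. So Theo's skip-level manager is Rumi.

Rumi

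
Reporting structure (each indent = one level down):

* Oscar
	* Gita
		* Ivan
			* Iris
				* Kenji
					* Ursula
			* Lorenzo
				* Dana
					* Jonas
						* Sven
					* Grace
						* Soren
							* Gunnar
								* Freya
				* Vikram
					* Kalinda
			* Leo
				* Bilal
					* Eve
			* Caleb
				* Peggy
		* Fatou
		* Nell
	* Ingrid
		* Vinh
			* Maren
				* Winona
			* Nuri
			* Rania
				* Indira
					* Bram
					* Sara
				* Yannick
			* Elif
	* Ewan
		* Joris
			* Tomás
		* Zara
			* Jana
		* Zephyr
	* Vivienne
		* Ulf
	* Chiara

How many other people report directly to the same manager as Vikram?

1

Vikram reports to Lorenzo. Lorenzo's other direct reports are Dana — 1 peer.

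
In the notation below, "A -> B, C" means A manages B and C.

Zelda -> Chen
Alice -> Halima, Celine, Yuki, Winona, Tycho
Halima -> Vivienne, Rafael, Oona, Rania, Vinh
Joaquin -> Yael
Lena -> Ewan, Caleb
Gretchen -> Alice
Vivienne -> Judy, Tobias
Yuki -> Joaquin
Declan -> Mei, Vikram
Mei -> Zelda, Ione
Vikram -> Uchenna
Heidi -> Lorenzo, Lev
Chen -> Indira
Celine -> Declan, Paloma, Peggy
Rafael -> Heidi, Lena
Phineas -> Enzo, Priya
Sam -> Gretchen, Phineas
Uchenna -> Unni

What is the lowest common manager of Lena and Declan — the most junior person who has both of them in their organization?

Alice

Lena's chain of managers is Rafael, Halima, Alice, Gretchen, Sam. Declan's chain of managers is Celine, Alice, Gretchen, Sam. The first manager that appears in both chains is Alice.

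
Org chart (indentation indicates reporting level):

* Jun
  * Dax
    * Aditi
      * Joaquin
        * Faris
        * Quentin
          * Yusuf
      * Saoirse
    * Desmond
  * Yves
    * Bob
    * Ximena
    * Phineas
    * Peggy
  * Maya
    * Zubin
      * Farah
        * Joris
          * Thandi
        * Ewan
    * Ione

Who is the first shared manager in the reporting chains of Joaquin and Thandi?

Joaquin's chain of managers is Aditi, Dax, Jun. Thandi's chain of managers is Joris, Farah, Zubin, Maya, Jun. The first manager that appears in both chains is Jun.

Jun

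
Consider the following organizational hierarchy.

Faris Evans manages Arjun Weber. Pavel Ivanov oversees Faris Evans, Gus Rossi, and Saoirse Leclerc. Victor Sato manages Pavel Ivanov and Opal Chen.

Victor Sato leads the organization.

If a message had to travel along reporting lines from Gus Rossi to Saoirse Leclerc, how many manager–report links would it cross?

2

Gus Rossi is 1 level below Pavel Ivanov, and Saoirse Leclerc is 1 level below Pavel Ivanov (their lowest common manager). The shortest path runs up from Gus Rossi to Pavel Ivanov and back down to Saoirse Leclerc: 1 + 1 = 2 links.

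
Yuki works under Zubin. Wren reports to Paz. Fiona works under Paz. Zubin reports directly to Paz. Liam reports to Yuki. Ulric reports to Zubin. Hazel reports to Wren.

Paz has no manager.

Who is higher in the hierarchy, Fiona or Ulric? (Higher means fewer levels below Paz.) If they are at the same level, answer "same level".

Fiona

Fiona is 1 level below Paz; Ulric is 2. Fiona is higher.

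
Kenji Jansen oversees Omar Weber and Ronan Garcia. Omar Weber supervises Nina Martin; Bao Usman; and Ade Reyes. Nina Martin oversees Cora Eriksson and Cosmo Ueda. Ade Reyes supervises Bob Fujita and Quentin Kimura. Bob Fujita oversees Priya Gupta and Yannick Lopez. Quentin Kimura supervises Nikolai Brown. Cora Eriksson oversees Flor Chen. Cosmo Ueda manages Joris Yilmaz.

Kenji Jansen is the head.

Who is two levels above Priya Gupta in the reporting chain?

Priya Gupta reports to Bob Fujita, and Bob Fujita reports to Ade Reyes. So Priya Gupta's skip-level manager is Ade Reyes.

Ade Reyes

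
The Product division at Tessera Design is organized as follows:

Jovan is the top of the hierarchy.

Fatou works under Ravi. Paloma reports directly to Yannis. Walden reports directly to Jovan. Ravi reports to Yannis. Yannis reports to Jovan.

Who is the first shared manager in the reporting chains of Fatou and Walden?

Fatou's chain of managers is Ravi, Yannis, Jovan. Walden's chain of managers is Jovan. The first manager that appears in both chains is Jovan.

Jovan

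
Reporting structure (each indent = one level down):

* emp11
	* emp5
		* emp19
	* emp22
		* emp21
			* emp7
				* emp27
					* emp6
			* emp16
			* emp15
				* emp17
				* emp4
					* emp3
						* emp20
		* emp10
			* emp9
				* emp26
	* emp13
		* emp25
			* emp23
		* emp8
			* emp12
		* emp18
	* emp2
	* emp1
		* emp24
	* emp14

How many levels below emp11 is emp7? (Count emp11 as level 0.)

3

Chain from emp7 up to emp11: emp7 → emp21 → emp22 → emp11. That is 3 steps up, so emp7 is 3 levels below emp11.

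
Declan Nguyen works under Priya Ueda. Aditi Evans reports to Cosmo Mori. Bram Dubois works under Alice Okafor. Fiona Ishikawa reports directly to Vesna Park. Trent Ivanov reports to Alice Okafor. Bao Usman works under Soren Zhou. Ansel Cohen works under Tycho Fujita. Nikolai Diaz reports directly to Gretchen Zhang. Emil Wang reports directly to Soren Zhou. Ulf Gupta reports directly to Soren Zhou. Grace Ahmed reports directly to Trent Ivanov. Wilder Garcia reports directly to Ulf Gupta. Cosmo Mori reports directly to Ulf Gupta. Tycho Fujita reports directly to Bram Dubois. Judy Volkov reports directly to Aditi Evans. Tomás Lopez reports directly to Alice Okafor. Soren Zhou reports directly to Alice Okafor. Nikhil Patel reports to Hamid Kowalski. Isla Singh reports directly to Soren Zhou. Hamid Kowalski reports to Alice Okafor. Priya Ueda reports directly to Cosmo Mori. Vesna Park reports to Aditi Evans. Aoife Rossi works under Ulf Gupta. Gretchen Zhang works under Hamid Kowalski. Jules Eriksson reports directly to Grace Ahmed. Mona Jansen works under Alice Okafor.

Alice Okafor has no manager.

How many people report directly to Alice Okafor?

Alice Okafor directly manages Hamid Kowalski, Soren Zhou, Tomás Lopez, Trent Ivanov, Bram Dubois, Mona Jansen. That is 6 direct reports.

6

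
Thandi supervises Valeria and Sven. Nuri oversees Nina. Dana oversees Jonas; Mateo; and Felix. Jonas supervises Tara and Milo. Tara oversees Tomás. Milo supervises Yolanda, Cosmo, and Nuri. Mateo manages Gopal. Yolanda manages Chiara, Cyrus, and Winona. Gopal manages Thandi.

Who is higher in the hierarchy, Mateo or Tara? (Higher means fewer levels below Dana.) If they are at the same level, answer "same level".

Mateo

Mateo is 1 level below Dana; Tara is 2. Mateo is higher.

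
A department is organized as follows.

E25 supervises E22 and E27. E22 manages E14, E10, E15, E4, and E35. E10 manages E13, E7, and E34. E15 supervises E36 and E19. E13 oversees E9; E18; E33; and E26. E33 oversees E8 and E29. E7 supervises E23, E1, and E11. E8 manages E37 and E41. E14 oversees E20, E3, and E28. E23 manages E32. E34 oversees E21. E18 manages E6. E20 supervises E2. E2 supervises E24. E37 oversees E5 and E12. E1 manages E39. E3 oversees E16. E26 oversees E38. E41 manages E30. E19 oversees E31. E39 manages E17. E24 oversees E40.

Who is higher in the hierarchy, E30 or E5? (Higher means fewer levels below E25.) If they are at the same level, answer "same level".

Both E30 and E5 are 7 levels below E25.

same level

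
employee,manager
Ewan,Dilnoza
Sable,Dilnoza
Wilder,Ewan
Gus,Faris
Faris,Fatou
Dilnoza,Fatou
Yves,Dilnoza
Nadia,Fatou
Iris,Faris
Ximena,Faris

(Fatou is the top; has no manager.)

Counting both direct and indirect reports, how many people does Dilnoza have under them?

Dilnoza directly manages Yves, Ewan, Sable. Yves has no reports. Under Ewan: Wilder (1). Sable has no reports. So Dilnoza's organization is 3 direct reports plus everyone under them: 1 + 2 + 1 = 4.

4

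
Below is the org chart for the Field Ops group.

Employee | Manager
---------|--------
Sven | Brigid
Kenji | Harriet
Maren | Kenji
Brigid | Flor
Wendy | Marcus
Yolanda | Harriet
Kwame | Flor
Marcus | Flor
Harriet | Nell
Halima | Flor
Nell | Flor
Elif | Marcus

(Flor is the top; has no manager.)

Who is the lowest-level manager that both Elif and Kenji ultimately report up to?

Flor

Elif's chain of managers is Marcus, Flor. Kenji's chain of managers is Harriet, Nell, Flor. The first manager that appears in both chains is Flor.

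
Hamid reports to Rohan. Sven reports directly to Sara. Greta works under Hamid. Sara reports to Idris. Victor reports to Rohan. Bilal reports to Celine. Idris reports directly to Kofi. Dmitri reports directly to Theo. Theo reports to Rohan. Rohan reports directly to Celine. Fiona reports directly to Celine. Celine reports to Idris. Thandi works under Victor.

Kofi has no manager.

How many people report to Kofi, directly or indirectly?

13

Kofi directly manages Idris. Under Idris: Sara, Sven, Celine, Bilal, Rohan, Victor, Thandi, Theo, Dmitri, Hamid, Greta, Fiona (12). That's 13 in total.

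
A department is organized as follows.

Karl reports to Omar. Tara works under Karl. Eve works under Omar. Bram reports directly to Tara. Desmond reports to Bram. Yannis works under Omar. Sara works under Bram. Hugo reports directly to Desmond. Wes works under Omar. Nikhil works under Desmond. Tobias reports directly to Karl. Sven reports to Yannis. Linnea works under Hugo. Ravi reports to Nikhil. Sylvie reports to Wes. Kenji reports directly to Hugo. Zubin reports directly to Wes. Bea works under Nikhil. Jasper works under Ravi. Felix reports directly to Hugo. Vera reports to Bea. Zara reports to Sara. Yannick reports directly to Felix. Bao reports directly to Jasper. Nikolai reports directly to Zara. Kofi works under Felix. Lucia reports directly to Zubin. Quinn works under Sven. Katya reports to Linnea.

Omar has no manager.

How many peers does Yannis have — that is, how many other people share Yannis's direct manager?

3

Yannis reports to Omar. Omar's other direct reports are Karl, Eve, Wes — 3 peers.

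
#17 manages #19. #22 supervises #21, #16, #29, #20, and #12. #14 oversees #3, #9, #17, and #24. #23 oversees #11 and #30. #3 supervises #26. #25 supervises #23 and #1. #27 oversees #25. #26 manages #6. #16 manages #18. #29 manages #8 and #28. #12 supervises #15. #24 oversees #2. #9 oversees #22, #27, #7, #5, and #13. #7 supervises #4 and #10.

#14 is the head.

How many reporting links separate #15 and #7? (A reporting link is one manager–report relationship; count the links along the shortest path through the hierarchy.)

#15 is 3 levels below #9, and #7 is 1 level below #9 (their lowest common manager). The shortest path runs up from #15 to #9 and back down to #7: 3 + 1 = 4 links.

4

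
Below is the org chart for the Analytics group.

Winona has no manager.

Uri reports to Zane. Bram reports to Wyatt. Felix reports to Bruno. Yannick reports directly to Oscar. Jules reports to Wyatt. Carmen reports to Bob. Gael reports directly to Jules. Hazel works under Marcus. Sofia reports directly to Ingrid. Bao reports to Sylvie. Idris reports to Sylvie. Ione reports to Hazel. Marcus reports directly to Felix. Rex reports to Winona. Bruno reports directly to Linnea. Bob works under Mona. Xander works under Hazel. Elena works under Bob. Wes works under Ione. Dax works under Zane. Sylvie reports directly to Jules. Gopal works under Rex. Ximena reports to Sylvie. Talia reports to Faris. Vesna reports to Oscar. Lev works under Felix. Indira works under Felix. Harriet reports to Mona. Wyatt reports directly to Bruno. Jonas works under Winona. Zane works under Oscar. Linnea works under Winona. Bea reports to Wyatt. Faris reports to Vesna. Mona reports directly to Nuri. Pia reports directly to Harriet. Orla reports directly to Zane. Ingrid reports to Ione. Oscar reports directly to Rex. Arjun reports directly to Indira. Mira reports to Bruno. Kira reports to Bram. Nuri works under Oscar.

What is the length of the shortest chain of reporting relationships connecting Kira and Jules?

Kira is 2 levels below Wyatt, and Jules is 1 level below Wyatt (their lowest common manager). The shortest path runs up from Kira to Wyatt and back down to Jules: 2 + 1 = 3 links.

3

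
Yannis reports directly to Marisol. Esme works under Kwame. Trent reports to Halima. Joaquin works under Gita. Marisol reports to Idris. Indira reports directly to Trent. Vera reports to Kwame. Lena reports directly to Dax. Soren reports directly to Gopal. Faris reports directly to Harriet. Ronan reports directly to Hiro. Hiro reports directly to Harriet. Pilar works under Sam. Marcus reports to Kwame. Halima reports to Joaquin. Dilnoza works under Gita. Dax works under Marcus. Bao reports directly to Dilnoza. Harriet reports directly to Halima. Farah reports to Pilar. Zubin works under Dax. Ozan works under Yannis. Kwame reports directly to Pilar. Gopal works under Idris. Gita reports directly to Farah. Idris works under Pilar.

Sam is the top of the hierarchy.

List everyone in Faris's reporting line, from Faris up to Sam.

Faris reports to Harriet. Harriet reports to Halima. Halima reports to Joaquin. Joaquin reports to Gita. Gita reports to Farah. Farah reports to Pilar. Pilar reports to Sam. Sam is at the top.

Faris -> Harriet -> Halima -> Joaquin -> Gita -> Farah -> Pilar -> Sam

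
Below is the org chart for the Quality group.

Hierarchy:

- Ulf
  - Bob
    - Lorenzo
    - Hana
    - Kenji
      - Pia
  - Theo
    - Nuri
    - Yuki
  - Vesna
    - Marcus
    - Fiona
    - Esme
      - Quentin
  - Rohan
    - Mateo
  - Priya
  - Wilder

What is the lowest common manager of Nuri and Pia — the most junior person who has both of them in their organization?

Ulf

Nuri's chain of managers is Theo, Ulf. Pia's chain of managers is Kenji, Bob, Ulf. The first manager that appears in both chains is Ulf.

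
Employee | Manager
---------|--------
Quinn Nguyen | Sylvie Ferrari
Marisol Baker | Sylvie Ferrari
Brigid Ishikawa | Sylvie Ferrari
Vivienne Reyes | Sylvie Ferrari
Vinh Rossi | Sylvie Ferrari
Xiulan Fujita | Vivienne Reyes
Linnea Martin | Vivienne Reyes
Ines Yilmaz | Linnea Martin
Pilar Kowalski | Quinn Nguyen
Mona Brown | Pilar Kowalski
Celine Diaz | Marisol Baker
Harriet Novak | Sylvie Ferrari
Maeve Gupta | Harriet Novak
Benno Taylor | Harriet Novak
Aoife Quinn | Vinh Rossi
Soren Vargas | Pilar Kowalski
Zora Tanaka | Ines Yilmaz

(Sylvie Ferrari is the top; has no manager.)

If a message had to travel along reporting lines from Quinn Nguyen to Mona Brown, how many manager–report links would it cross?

Mona Brown is in Quinn Nguyen's organization: the chain from Mona Brown up to Quinn Nguyen is Mona Brown → Pilar Kowalski → Quinn Nguyen, which is 2 links.

2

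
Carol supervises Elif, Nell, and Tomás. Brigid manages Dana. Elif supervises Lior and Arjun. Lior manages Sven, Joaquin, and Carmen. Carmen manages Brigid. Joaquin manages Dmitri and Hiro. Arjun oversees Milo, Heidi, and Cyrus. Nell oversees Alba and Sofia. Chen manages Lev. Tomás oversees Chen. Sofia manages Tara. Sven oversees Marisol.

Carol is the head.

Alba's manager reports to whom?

Carol

Alba reports to Nell, and Nell reports to Carol. So Alba's skip-level manager is Carol.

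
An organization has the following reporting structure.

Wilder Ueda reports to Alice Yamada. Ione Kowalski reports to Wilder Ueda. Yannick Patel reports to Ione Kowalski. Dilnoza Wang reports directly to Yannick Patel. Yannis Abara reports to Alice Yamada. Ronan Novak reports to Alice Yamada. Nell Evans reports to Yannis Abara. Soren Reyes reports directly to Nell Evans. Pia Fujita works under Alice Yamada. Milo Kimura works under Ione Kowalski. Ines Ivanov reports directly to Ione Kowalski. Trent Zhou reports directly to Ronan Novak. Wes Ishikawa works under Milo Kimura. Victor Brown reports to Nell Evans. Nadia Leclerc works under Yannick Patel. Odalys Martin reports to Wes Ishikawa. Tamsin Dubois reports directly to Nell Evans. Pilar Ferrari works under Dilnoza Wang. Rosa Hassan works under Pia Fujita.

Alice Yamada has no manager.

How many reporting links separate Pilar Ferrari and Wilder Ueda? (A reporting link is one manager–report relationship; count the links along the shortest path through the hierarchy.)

4

Pilar Ferrari is in Wilder Ueda's organization: the chain from Pilar Ferrari up to Wilder Ueda is Pilar Ferrari → Dilnoza Wang → Yannick Patel → Ione Kowalski → Wilder Ueda, which is 4 links.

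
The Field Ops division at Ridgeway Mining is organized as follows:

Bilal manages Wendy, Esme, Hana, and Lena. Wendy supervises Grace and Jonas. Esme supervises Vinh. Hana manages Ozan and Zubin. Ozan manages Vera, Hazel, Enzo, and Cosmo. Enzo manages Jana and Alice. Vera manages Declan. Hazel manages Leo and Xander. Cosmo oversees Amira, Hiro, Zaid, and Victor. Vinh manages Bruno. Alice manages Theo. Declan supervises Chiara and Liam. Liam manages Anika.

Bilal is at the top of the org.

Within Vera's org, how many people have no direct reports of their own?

2

The people in Vera's organization with no one reporting to them are Anika, Chiara. That is 2.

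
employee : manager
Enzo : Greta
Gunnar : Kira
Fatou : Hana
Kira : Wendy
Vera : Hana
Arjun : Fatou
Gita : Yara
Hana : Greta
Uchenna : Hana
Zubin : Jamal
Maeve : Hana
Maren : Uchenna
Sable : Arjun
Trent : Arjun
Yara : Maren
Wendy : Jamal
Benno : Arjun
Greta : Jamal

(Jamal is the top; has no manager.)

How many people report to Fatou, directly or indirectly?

4

Fatou directly manages Arjun. Under Arjun: Sable, Trent, Benno (3). That's 4 in total.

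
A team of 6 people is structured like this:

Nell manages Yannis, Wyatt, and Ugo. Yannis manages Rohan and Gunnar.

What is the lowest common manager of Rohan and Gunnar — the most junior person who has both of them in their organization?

Yannis

Rohan's chain of managers is Yannis, Nell. Gunnar's chain of managers is Yannis, Nell. The first manager that appears in both chains is Yannis.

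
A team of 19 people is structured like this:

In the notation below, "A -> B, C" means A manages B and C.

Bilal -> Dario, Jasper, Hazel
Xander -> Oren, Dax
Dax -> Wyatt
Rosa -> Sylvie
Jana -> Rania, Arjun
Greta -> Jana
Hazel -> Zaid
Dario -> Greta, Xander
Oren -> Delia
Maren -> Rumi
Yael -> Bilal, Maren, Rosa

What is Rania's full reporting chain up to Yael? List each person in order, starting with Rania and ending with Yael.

Rania reports to Jana. Jana reports to Greta. Greta reports to Dario. Dario reports to Bilal. Bilal reports to Yael. Yael is at the top.

Rania -> Jana -> Greta -> Dario -> Bilal -> Yael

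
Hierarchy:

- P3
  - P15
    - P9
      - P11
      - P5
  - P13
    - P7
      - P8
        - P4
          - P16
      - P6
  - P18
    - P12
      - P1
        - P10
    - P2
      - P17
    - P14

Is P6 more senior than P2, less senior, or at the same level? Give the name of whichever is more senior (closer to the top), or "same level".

P6 is 3 levels below P3; P2 is 2. P2 is higher.

P2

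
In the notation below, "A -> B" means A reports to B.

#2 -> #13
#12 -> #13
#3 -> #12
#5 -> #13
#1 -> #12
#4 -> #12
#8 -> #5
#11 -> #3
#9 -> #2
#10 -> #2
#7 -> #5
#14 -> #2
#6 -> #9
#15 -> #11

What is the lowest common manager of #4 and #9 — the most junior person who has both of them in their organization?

#4's chain of managers is #12, #13. #9's chain of managers is #2, #13. The first manager that appears in both chains is #13.

#13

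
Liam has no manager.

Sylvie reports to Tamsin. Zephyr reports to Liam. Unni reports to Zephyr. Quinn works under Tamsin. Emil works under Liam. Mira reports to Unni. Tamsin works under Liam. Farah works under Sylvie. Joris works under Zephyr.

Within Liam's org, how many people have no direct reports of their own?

5

The people in Liam's organization with no one reporting to them are Emil, Joris, Mira, Quinn, Farah. That is 5.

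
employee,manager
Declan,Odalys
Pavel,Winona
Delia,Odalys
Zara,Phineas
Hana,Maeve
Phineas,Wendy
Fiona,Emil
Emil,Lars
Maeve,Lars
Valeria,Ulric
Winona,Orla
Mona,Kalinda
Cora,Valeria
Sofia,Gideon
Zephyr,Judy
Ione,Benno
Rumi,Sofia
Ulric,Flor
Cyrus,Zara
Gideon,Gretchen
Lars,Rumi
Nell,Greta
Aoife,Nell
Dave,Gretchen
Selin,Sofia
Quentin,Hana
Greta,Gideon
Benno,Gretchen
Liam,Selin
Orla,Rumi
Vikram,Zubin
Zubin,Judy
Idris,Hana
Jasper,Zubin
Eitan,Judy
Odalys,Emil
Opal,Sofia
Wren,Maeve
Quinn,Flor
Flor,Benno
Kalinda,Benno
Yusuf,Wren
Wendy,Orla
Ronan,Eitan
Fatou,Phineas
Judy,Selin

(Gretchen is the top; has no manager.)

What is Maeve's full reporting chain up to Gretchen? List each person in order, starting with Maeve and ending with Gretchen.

Maeve -> Lars -> Rumi -> Sofia -> Gideon -> Gretchen

Maeve reports to Lars. Lars reports to Rumi. Rumi reports to Sofia. Sofia reports to Gideon. Gideon reports to Gretchen. Gretchen is at the top.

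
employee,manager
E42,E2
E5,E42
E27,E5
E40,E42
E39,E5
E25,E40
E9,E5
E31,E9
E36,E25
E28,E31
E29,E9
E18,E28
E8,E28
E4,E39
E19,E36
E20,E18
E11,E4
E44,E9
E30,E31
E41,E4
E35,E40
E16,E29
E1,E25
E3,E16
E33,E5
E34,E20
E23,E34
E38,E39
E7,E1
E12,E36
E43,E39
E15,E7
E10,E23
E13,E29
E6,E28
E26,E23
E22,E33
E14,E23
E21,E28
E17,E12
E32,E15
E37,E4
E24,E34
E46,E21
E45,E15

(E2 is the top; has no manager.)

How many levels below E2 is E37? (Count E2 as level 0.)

Chain from E37 up to E2: E37 → E4 → E39 → E5 → E42 → E2. That is 5 steps up, so E37 is 5 levels below E2.

5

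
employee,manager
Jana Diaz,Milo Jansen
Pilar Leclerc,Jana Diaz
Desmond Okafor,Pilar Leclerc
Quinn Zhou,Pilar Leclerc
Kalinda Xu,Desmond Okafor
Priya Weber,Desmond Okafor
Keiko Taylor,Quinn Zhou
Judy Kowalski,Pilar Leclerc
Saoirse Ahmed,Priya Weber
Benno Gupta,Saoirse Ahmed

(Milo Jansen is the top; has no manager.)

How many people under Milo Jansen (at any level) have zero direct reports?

4

The people in Milo Jansen's organization with no one reporting to them are Judy Kowalski, Keiko Taylor, Benno Gupta, Kalinda Xu. That is 4.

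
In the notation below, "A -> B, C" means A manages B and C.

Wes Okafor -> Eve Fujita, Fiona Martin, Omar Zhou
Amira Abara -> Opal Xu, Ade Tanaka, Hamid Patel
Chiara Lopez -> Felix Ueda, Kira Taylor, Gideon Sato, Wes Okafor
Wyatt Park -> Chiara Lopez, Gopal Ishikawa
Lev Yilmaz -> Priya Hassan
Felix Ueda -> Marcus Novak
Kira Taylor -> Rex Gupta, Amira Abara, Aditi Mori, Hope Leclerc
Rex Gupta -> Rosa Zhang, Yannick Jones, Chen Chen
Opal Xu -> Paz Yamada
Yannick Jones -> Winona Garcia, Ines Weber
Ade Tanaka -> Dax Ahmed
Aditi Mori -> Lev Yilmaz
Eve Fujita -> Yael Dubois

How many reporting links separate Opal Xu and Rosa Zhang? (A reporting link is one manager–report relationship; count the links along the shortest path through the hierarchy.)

4

Opal Xu is 2 levels below Kira Taylor, and Rosa Zhang is 2 levels below Kira Taylor (their lowest common manager). The shortest path runs up from Opal Xu to Kira Taylor and back down to Rosa Zhang: 2 + 2 = 4 links.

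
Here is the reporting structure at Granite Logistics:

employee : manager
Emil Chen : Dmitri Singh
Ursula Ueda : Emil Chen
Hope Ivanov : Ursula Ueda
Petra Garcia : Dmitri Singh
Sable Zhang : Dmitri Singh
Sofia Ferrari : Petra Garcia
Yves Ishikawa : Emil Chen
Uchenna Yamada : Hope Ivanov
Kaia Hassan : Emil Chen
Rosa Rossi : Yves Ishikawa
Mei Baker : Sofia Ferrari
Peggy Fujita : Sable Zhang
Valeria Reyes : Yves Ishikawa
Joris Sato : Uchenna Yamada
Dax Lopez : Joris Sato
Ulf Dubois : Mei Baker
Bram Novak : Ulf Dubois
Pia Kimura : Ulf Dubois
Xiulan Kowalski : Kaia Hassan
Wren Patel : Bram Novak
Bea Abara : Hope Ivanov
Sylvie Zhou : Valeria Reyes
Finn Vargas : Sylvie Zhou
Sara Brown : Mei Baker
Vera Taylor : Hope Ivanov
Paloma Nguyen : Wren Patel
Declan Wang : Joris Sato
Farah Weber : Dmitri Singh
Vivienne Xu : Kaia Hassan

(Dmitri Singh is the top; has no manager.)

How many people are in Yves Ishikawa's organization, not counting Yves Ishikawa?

Yves Ishikawa directly manages Rosa Rossi, Valeria Reyes. Rosa Rossi has no reports. Under Valeria Reyes: Sylvie Zhou, Finn Vargas (2). So Yves Ishikawa's organization is 2 direct reports plus everyone under them: 1 + 3 = 4.

4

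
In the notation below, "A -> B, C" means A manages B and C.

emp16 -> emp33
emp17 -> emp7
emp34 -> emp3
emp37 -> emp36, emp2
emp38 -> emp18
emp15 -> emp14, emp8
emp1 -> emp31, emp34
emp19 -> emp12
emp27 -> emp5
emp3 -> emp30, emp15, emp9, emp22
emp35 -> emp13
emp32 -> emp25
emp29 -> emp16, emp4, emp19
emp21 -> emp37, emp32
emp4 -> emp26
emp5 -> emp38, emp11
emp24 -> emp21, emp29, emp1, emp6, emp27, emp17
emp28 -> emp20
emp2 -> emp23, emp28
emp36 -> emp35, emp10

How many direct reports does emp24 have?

emp24 directly manages emp21, emp29, emp1, emp6, emp27, emp17. That is 6 direct reports.

6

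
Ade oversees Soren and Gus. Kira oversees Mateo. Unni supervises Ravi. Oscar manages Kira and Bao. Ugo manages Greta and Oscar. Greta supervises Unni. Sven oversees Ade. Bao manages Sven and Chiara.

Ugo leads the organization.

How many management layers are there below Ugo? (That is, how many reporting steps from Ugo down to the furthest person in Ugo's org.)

The longest chain under Ugo runs Ugo → Oscar → Bao → Sven → Ade → Gus, which is 5 levels below Ugo.

5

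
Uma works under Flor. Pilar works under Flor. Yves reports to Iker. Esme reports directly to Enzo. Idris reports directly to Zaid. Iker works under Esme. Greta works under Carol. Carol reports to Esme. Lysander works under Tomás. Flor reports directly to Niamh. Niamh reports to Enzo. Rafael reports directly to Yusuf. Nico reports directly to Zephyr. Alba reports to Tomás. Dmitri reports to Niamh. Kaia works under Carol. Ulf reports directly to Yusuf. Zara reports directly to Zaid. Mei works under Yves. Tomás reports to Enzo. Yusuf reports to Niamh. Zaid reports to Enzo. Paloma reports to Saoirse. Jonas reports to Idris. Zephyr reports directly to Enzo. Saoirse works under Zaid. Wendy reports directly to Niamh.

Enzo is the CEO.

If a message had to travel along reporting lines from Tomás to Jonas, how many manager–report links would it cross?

Tomás is 1 level below Enzo, and Jonas is 3 levels below Enzo (their lowest common manager). The shortest path runs up from Tomás to Enzo and back down to Jonas: 1 + 3 = 4 links.

4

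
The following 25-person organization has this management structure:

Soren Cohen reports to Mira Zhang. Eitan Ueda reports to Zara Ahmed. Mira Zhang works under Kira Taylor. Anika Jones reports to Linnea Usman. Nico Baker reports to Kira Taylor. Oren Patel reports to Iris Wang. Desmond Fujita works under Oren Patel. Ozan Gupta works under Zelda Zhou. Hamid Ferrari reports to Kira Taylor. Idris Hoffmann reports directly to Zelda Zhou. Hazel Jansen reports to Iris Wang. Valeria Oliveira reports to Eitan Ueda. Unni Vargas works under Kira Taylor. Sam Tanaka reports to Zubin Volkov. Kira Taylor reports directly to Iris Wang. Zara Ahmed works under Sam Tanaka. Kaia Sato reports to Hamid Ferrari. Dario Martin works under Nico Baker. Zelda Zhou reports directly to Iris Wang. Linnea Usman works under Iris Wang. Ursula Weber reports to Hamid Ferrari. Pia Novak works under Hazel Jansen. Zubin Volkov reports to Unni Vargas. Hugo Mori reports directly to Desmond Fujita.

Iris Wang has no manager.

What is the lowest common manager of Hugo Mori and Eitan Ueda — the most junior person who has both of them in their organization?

Hugo Mori's chain of managers is Desmond Fujita, Oren Patel, Iris Wang. Eitan Ueda's chain of managers is Zara Ahmed, Sam Tanaka, Zubin Volkov, Unni Vargas, Kira Taylor, Iris Wang. The first manager that appears in both chains is Iris Wang.

Iris Wang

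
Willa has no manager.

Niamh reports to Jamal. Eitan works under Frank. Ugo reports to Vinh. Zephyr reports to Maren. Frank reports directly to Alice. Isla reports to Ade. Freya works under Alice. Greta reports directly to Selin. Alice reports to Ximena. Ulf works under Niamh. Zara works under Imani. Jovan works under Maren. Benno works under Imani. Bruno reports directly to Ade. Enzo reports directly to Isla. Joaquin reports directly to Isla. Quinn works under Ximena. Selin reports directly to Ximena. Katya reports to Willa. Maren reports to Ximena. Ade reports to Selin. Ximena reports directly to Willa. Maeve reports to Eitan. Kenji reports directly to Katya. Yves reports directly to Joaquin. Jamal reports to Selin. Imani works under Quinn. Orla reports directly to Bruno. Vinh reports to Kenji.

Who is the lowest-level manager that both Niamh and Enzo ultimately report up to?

Niamh's chain of managers is Jamal, Selin, Ximena, Willa. Enzo's chain of managers is Isla, Ade, Selin, Ximena, Willa. The first manager that appears in both chains is Selin.

Selin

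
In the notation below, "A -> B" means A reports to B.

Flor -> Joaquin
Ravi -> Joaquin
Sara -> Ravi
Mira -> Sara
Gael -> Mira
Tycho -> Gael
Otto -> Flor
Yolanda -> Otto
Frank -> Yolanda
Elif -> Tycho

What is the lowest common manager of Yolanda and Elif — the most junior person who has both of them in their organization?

Joaquin

Yolanda's chain of managers is Otto, Flor, Joaquin. Elif's chain of managers is Tycho, Gael, Mira, Sara, Ravi, Joaquin. The first manager that appears in both chains is Joaquin.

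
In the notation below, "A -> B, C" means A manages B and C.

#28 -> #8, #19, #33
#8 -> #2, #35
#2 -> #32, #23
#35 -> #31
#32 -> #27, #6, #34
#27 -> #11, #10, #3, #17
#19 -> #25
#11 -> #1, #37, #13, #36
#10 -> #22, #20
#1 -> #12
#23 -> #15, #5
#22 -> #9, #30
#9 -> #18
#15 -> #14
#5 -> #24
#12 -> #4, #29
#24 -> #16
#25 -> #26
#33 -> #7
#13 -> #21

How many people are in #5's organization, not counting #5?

#5 directly manages #24. Under #24: #16 (1). That's 2 in total.

2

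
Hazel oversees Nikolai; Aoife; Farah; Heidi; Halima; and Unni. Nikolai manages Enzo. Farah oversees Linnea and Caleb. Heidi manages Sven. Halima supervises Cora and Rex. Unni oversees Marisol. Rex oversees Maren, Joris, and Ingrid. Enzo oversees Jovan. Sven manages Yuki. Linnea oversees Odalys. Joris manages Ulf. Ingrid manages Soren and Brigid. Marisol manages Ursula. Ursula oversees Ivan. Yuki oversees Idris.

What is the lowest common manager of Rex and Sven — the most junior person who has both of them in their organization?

Rex's chain of managers is Halima, Hazel. Sven's chain of managers is Heidi, Hazel. The first manager that appears in both chains is Hazel.

Hazel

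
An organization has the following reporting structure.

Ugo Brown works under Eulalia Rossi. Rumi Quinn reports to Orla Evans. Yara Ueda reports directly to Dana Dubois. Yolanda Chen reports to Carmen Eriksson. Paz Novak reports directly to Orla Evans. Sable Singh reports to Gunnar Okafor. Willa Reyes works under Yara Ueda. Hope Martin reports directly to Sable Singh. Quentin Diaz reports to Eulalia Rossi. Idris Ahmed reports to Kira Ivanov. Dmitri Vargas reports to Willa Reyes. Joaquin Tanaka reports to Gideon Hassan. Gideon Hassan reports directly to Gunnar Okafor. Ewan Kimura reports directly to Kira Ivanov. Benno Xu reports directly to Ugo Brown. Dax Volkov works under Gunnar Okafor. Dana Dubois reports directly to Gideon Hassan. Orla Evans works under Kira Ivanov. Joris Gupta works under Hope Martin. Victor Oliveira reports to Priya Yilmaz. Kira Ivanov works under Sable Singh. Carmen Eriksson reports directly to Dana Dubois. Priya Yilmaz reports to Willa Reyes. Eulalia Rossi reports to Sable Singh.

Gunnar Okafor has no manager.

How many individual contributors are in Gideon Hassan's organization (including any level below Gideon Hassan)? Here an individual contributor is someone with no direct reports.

The people in Gideon Hassan's organization with no one reporting to them are Joaquin Tanaka, Yolanda Chen, Victor Oliveira, Dmitri Vargas. That is 4.

4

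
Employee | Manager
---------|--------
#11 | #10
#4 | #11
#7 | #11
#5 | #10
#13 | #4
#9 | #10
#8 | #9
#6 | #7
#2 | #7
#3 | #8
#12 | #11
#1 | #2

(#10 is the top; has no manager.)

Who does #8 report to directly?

#9

#8 reports directly to #9.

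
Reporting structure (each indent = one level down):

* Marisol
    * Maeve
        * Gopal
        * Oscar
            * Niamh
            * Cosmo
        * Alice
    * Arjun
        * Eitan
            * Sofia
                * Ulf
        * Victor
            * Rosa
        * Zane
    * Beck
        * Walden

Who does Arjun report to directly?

Arjun reports directly to Marisol.

Marisol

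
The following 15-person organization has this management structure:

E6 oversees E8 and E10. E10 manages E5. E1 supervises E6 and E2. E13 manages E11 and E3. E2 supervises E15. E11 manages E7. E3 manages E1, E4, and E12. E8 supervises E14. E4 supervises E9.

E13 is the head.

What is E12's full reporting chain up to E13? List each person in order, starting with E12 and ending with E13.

E12 -> E3 -> E13

E12 reports to E3. E3 reports to E13. E13 is at the top.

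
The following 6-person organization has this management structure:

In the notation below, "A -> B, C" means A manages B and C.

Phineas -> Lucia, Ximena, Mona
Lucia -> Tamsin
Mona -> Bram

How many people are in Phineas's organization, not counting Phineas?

5

Phineas directly manages Lucia, Ximena, Mona. Under Lucia: Tamsin (1). Ximena has no reports. Under Mona: Bram (1). So Phineas's organization is 3 direct reports plus everyone under them: 2 + 1 + 2 = 5.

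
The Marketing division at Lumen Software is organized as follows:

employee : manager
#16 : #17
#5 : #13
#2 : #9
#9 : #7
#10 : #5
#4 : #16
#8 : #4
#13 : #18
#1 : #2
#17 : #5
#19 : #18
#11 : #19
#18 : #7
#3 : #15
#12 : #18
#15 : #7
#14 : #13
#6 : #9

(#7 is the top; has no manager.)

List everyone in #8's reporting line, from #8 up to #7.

#8 reports to #4. #4 reports to #16. #16 reports to #17. #17 reports to #5. #5 reports to #13. #13 reports to #18. #18 reports to #7. #7 is at the top.

#8 -> #4 -> #16 -> #17 -> #5 -> #13 -> #18 -> #7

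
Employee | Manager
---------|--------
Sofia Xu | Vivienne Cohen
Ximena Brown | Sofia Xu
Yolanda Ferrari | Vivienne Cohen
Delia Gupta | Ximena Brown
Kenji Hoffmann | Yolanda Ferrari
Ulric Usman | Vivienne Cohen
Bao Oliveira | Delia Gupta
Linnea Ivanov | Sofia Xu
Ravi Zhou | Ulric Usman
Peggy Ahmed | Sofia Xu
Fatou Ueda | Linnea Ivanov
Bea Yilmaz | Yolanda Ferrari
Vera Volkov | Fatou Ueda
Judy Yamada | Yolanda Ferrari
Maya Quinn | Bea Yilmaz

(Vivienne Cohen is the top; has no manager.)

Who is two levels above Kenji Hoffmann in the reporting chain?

Vivienne Cohen

Kenji Hoffmann reports to Yolanda Ferrari, and Yolanda Ferrari reports to Vivienne Cohen. So Kenji Hoffmann's skip-level manager is Vivienne Cohen.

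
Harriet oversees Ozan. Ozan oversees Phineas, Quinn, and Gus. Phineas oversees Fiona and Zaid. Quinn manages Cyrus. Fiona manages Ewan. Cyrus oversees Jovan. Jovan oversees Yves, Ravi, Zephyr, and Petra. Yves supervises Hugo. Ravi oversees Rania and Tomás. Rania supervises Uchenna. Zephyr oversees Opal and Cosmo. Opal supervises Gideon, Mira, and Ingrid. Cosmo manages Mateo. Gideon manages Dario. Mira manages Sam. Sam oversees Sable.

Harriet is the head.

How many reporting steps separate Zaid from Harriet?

3

Chain from Zaid up to Harriet: Zaid → Phineas → Ozan → Harriet. That is 3 steps up, so Zaid is 3 levels below Harriet.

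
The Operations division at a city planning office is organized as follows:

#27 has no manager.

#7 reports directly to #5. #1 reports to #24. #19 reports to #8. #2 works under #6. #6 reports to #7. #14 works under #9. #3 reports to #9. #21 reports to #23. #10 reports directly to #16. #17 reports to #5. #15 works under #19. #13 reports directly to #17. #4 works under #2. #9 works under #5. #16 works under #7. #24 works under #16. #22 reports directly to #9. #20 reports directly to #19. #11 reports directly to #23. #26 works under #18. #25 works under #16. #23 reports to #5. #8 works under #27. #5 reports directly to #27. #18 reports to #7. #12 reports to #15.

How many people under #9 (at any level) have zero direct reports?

The people in #9's organization with no one reporting to them are #22, #3, #14. That is 3.

3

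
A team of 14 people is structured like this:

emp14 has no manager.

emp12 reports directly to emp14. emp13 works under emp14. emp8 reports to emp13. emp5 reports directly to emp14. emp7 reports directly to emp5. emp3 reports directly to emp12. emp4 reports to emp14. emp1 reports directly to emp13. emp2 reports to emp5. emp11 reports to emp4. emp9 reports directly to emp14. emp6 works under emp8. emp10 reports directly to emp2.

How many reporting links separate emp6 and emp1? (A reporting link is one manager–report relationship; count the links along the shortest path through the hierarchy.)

3

emp6 is 2 levels below emp13, and emp1 is 1 level below emp13 (their lowest common manager). The shortest path runs up from emp6 to emp13 and back down to emp1: 2 + 1 = 3 links.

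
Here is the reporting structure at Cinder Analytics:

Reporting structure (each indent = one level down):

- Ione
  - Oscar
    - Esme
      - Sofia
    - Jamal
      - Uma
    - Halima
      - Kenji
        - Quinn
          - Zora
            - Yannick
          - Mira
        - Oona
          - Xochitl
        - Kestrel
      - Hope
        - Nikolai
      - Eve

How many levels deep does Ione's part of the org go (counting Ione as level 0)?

6

The longest chain under Ione runs Ione → Oscar → Halima → Kenji → Quinn → Zora → Yannick, which is 6 levels below Ione.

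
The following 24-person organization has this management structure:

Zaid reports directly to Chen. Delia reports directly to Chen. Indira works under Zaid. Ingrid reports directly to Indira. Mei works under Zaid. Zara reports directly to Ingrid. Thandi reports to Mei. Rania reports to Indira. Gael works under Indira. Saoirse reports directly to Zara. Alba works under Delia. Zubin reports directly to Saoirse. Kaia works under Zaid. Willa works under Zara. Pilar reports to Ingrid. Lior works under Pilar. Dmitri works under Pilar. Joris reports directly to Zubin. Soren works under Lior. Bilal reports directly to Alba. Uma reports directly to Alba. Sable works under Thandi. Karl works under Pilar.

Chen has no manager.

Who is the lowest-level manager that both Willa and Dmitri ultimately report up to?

Willa's chain of managers is Zara, Ingrid, Indira, Zaid, Chen. Dmitri's chain of managers is Pilar, Ingrid, Indira, Zaid, Chen. The first manager that appears in both chains is Ingrid.

Ingrid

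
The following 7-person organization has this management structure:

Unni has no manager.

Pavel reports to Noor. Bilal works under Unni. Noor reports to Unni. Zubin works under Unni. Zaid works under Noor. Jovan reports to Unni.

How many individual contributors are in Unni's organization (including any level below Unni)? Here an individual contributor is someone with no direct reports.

The people in Unni's organization with no one reporting to them are Zubin, Jovan, Bilal, Zaid, Pavel. That is 5.

5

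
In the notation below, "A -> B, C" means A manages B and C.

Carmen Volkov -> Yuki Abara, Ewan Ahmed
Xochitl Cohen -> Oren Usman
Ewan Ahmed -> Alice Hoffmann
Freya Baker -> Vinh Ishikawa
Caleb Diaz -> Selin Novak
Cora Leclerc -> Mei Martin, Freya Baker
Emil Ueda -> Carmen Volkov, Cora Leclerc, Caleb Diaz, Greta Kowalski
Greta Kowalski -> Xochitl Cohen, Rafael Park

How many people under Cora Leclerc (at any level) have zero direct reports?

2

The people in Cora Leclerc's organization with no one reporting to them are Vinh Ishikawa, Mei Martin. That is 2.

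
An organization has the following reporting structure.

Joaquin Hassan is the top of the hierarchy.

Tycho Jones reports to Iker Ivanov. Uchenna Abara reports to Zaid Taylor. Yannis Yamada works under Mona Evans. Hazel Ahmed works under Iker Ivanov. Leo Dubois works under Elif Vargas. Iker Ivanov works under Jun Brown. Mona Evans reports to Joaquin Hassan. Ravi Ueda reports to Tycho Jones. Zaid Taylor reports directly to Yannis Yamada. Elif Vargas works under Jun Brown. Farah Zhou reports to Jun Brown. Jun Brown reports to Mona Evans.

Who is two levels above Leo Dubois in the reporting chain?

Jun Brown

Leo Dubois reports to Elif Vargas, and Elif Vargas reports to Jun Brown. So Leo Dubois's skip-level manager is Jun Brown.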